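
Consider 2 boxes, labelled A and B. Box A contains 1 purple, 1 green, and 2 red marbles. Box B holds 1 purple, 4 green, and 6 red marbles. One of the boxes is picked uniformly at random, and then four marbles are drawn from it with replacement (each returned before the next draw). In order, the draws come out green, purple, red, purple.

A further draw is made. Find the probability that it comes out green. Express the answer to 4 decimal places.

0.2697

Compute the likelihood of the observed sequence for each case: P(data | box A) = (1/4)(1/4)(2/4)(1/4) = 0.0078125; P(data | box B) = (4/11)(1/11)(6/11)(1/11) = 0.0016392.
The prior-weighted likelihoods are 1/2 · 0.0078125 = 0.0039062, 1/2 · 0.0016392 = 0.00081962; these sum to 0.0047259.
Dividing through by the total gives posterior P(box A | data) = 0.82657, P(box B | data) = 0.17343.
Averaging over the posterior, P(green next | data) = (1/4)(0.82657) + (4/11)(0.17343) = 0.26971.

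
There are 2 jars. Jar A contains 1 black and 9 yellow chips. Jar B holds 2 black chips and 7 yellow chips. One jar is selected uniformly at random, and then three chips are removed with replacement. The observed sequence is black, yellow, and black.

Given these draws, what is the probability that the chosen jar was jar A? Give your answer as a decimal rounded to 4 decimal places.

0.1898

Under each hypothesis, the probability of the observed sequence is: P(data | jar A) = (1/10)(9/10)(1/10) = 0.009; P(data | jar B) = (2/9)(7/9)(2/9) = 0.038409.
Multiplying each by its prior: 1/2 · 0.009 = 0.0045, 1/2 · 0.038409 = 0.019204; with total 0.023704.
By Bayes' rule, P(jar A | data) = (0.0045) / (0.023704) = 0.18984.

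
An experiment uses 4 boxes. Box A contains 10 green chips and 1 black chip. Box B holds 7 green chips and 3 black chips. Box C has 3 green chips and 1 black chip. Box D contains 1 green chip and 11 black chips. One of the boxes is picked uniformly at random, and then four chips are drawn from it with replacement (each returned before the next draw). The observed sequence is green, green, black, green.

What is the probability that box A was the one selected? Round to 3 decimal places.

0.246

The likelihood of the observed sequence under each hypothesis: P(data | box A) = (10/11)(10/11)(1/11)(10/11) = 0.068301; P(data | box B) = (7/10)(7/10)(3/10)(7/10) = 0.1029; P(data | box C) = (3/4)(3/4)(1/4)(3/4) = 0.10547; P(data | box D) = (1/12)(1/12)(11/12)(1/12) = 0.00053048.
Multiplying each by its prior: 1/4 · 0.068301 = 0.017075, 1/4 · 0.1029 = 0.025725, 1/4 · 0.10547 = 0.026367, 1/4 · 0.00053048 = 0.00013262; with total 0.0693.
Hence P(box A | data) = (0.017075) / (0.0693) = 0.2464.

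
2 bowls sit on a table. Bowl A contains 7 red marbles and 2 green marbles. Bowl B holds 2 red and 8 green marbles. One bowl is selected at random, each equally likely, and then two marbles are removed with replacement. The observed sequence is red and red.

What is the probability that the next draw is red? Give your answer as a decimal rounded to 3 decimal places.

0.742

Compute the likelihood of the observed sequence for each case: P(data | bowl A) = (7/9)(7/9) = 0.60494; P(data | bowl B) = (2/10)(2/10) = 0.04.
Multiplying each by its prior: 1/2 · 0.60494 = 0.30247, 1/2 · 0.04 = 0.02; these sum to 0.32247.
The posterior is then P(bowl A | data) = 0.93798, P(bowl B | data) = 0.062021.
The predictive probability is P(red next | data) = (7/9)(0.93798) + (1/5)(0.062021) = 0.74194.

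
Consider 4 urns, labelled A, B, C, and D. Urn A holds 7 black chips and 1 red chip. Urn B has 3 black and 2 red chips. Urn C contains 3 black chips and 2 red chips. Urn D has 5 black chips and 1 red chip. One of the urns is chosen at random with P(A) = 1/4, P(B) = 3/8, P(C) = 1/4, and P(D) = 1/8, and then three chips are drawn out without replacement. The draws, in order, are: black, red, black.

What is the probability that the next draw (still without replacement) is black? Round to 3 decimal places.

Compute the likelihood of the observed sequence for each case: P(data | urn A) = (7/8)(1/7)(6/6) = 1/8; P(data | urn B) = (3/5)(2/4)(2/3) = 1/5; P(data | urn C) = (3/5)(2/4)(2/3) = 1/5; P(data | urn D) = (5/6)(1/5)(4/4) = 1/6.
Weighting by the prior gives 1/4 · 1/8 = 1/32, 3/8 · 1/5 = 3/40, 1/4 · 1/5 = 1/20, 1/8 · 1/6 = 1/48; these sum to 17/96.
Dividing through by the total gives posterior P(urn A | data) = 3/17, P(urn B | data) = 36/85, P(urn C | data) = 24/85, P(urn D | data) = 2/17.
Averaging over the posterior, P(black next | data) = (1)(3/17) + (1/2)(36/85) + (1/2)(24/85) + (1)(2/17) = 11/17.

0.647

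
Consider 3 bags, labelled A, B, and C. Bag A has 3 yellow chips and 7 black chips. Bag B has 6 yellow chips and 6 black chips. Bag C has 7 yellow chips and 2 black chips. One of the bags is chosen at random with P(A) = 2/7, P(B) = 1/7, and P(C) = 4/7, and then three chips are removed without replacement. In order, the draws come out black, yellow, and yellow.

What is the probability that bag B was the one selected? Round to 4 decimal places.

0.1483

The likelihood of the observed sequence under each hypothesis: P(data | bag A) = (7/10)(3/9)(2/8) = 0.058333; P(data | bag B) = (6/12)(6/11)(5/10) = 0.13636; P(data | bag C) = (2/9)(7/8)(6/7) = 0.16667.
Weighting by the prior gives 2/7 · 0.058333 = 0.016667, 1/7 · 0.13636 = 0.019481, 4/7 · 0.16667 = 0.095238; these sum to 0.13139.
By Bayes' rule, P(bag B | data) = (0.019481) / (0.13139) = 0.14827.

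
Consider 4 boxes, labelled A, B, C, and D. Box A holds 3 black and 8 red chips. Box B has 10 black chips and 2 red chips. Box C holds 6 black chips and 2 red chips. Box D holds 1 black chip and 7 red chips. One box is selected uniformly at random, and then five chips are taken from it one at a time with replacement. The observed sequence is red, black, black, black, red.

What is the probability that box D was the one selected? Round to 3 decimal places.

0.027

For each hypothesis, P(data | H) works out to: P(data | box A) = (8/11)(3/11)(3/11)(3/11)(8/11) = 0.01073; P(data | box B) = (2/12)(10/12)(10/12)(10/12)(2/12) = 0.016075; P(data | box C) = (2/8)(6/8)(6/8)(6/8)(2/8) = 0.026367; P(data | box D) = (7/8)(1/8)(1/8)(1/8)(7/8) = 0.0014954.
Multiplying each by its prior: 1/4 · 0.01073 = 0.0026824, 1/4 · 0.016075 = 0.0040188, 1/4 · 0.026367 = 0.0065918, 1/4 · 0.0014954 = 0.00037384; with total 0.013667.
By Bayes' rule, P(box D | data) = (0.00037384) / (0.013667) = 0.027354.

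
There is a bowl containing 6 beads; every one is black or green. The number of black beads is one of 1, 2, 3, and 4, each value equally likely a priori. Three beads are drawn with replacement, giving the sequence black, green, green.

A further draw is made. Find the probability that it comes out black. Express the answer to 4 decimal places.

0.3900

The likelihood of the observed sequence under each hypothesis: P(data | r = 1) = (1/6)(5/6)(5/6) = 25/216; P(data | r = 2) = (2/6)(4/6)(4/6) = 4/27; P(data | r = 3) = (3/6)(3/6)(3/6) = 1/8; P(data | r = 4) = (4/6)(2/6)(2/6) = 2/27.
The prior-weighted likelihoods are 1/4 · 25/216 = 25/864, 1/4 · 4/27 = 1/27, 1/4 · 1/8 = 1/32, 1/4 · 2/27 = 1/54; summing to 25/216.
Dividing through by the total gives posterior P(r = 1 | data) = 1/4, P(r = 2 | data) = 8/25, P(r = 3 | data) = 27/100, P(r = 4 | data) = 4/25.
Averaging over the posterior, P(black next | data) = (1/6)(1/4) + (1/3)(8/25) + (1/2)(27/100) + (2/3)(4/25) = 39/100.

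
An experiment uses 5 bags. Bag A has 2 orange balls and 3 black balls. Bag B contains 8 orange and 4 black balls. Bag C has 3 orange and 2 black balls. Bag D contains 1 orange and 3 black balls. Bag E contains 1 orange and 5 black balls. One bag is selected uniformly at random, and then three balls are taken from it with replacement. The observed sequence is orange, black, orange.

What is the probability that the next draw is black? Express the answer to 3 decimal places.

The likelihood of the observed sequence under each hypothesis: P(data | bag A) = (2/5)(3/5)(2/5) = 0.096; P(data | bag B) = (8/12)(4/12)(8/12) = 0.14815; P(data | bag C) = (3/5)(2/5)(3/5) = 0.144; P(data | bag D) = (1/4)(3/4)(1/4) = 0.046875; P(data | bag E) = (1/6)(5/6)(1/6) = 0.023148.
Weighting by the prior gives 1/5 · 0.096 = 0.0192, 1/5 · 0.14815 = 0.02963, 1/5 · 0.144 = 0.0288, 1/5 · 0.046875 = 0.009375, 1/5 · 0.023148 = 0.0046296; with total 0.091634.
Dividing through by the total gives posterior P(bag A | data) = 0.20953, P(bag B | data) = 0.32335, P(bag C | data) = 0.31429, P(bag D | data) = 0.10231, P(bag E | data) = 0.050523.
So P(black next | data) = Σ P(black next | H) P(H | data) = (3/5)(0.20953) + (1/3)(0.32335) + (2/5)(0.31429) + (3/4)(0.10231) + (5/6)(0.050523) = 0.47805.

0.478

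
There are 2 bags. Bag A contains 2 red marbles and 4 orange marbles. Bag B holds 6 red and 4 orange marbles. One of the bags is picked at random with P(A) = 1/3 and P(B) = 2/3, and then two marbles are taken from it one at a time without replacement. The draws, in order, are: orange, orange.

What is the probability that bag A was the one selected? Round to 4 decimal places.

0.6000

Compute the likelihood of the observed sequence for each case: P(data | bag A) = (4/6)(3/5) = 2/5; P(data | bag B) = (4/10)(3/9) = 2/15.
Weighting by the prior gives 1/3 · 2/5 = 2/15, 2/3 · 2/15 = 4/45; with total 2/9.
So P(bag A | data) = (2/15) / (2/9) = 3/5.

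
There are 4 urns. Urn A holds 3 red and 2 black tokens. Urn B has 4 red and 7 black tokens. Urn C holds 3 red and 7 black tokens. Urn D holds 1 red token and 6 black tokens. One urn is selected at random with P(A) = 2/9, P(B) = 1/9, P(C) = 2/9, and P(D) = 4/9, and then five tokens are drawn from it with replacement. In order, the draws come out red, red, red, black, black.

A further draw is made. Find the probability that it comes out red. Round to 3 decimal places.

0.467

The likelihood of the observed sequence under each hypothesis: P(data | urn A) = (3/5)(3/5)(3/5)(2/5)(2/5) = 0.03456; P(data | urn B) = (4/11)(4/11)(4/11)(7/11)(7/11) = 0.019472; P(data | urn C) = (3/10)(3/10)(3/10)(7/10)(7/10) = 0.01323; P(data | urn D) = (1/7)(1/7)(1/7)(6/7)(6/7) = 0.002142.
The prior-weighted likelihoods are 2/9 · 0.03456 = 0.00768, 1/9 · 0.019472 = 0.0021636, 2/9 · 0.01323 = 0.00294, 4/9 · 0.002142 = 0.00095198; with total 0.013736.
Dividing through by the total gives posterior P(urn A | data) = 0.55913, P(urn B | data) = 0.15752, P(urn C | data) = 0.21404, P(urn D | data) = 0.069308.
Averaging over the posterior, P(red next | data) = (3/5)(0.55913) + (4/11)(0.15752) + (3/10)(0.21404) + (1/7)(0.069308) = 0.46687.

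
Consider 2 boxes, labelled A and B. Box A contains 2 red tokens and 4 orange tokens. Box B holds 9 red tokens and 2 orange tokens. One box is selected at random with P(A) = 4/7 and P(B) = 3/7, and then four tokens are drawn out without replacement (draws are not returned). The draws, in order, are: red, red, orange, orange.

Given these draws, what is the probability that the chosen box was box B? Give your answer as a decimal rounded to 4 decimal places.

The likelihood of the observed sequence under each hypothesis: P(data | box A) = (2/6)(1/5)(4/4)(3/3) = 0.066667; P(data | box B) = (9/11)(8/10)(2/9)(1/8) = 0.018182.
Multiplying each by its prior: 4/7 · 0.066667 = 0.038095, 3/7 · 0.018182 = 0.0077922; these sum to 0.045887.
So P(box B | data) = (0.0077922) / (0.045887) = 0.16981.

0.1698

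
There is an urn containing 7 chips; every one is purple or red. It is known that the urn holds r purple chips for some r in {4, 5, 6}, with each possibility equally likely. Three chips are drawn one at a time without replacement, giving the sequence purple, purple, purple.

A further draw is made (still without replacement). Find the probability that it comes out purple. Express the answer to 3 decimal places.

0.618

Under each hypothesis, the probability of the observed sequence is: P(data | r = 4) = (4/7)(3/6)(2/5) = 4/35; P(data | r = 5) = (5/7)(4/6)(3/5) = 2/7; P(data | r = 6) = (6/7)(5/6)(4/5) = 4/7.
The prior-weighted likelihoods are 1/3 · 4/35 = 4/105, 1/3 · 2/7 = 2/21, 1/3 · 4/7 = 4/21; summing to 34/105.
Normalising, the posterior is P(r = 4 | data) = 2/17, P(r = 5 | data) = 5/17, P(r = 6 | data) = 10/17.
Averaging over the posterior, P(purple next | data) = (1/4)(2/17) + (1/2)(5/17) + (3/4)(10/17) = 21/34.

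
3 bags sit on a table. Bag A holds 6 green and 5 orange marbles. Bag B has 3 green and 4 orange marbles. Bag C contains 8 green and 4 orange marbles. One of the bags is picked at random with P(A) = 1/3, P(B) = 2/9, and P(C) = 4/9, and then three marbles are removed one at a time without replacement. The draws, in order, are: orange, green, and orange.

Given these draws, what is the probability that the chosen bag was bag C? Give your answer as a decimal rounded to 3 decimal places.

0.292

Compute the likelihood of the observed sequence for each case: P(data | bag A) = (5/11)(6/10)(4/9) = 0.12121; P(data | bag B) = (4/7)(3/6)(3/5) = 0.17143; P(data | bag C) = (4/12)(8/11)(3/10) = 0.072727.
Multiplying each by its prior: 1/3 · 0.12121 = 0.040404, 2/9 · 0.17143 = 0.038095, 4/9 · 0.072727 = 0.032323; with total 0.11082.
By Bayes' rule, P(bag C | data) = (0.032323) / (0.11082) = 0.29167.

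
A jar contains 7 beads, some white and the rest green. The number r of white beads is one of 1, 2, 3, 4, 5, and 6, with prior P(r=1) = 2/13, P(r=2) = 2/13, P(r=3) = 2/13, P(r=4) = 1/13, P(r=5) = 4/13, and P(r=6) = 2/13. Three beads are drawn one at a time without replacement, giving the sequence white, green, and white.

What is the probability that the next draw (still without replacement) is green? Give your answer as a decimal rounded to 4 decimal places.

The likelihood of the observed sequence under each hypothesis: P(data | r = 1) = (1/7)(6/6)(0/5) = 0; P(data | r = 2) = (2/7)(5/6)(1/5) = 1/21; P(data | r = 3) = (3/7)(4/6)(2/5) = 4/35; P(data | r = 4) = (4/7)(3/6)(3/5) = 6/35; P(data | r = 5) = (5/7)(2/6)(4/5) = 4/21; P(data | r = 6) = (6/7)(1/6)(5/5) = 1/7.
Multiplying each by its prior: 2/13 · 0 = 0, 2/13 · 1/21 = 2/273, 2/13 · 4/35 = 8/455, 1/13 · 6/35 = 6/455, 4/13 · 4/21 = 16/273, 2/13 · 1/7 = 2/91; summing to 54/455.
The posterior is then P(r = 1 | data) = 0, P(r = 2 | data) = 5/81, P(r = 3 | data) = 4/27, P(r = 4 | data) = 1/9, P(r = 5 | data) = 40/81, P(r = 6 | data) = 5/27.
Averaging over the posterior, P(green next | data) = (1)(5/81) + (3/4)(4/27) + (1/2)(1/9) + (1/4)(40/81) + (0)(5/27) = 19/54.

0.3519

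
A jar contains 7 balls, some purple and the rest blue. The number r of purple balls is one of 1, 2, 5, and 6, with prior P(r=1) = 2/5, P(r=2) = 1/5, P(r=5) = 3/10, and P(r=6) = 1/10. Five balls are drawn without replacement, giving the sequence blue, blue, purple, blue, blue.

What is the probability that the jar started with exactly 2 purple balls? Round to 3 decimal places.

0.250

Compute the likelihood of the observed sequence for each case: P(data | r = 1) = (6/7)(5/6)(1/5)(4/4)(3/3) = 1/7; P(data | r = 2) = (5/7)(4/6)(2/5)(3/4)(2/3) = 2/21; P(data | r = 5) = (2/7)(1/6)(5/5)(0/4) = 0; P(data | r = 6) = (1/7)(0/6) = 0.
Weighting by the prior gives 2/5 · 1/7 = 2/35, 1/5 · 2/21 = 2/105, 3/10 · 0 = 0, 1/10 · 0 = 0; summing to 8/105.
So P(r = 2 | data) = (2/105) / (8/105) = 1/4.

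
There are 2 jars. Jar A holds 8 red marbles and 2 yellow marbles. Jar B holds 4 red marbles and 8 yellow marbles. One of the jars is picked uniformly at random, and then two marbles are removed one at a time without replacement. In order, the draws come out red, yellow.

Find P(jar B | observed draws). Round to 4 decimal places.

0.5769

For each hypothesis, P(data | H) works out to: P(data | jar A) = (8/10)(2/9) = 8/45; P(data | jar B) = (4/12)(8/11) = 8/33.
Weighting by the prior gives 1/2 · 8/45 = 4/45, 1/2 · 8/33 = 4/33; with total 104/495.
By Bayes' rule, P(jar B | data) = (4/33) / (104/495) = 15/26.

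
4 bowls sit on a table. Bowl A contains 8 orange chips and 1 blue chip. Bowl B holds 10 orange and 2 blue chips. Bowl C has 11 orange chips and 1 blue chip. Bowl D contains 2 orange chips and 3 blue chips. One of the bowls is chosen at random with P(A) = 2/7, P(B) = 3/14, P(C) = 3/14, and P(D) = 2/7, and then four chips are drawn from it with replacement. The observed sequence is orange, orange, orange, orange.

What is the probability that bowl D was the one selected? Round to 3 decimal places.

Compute the likelihood of the observed sequence for each case: P(data | bowl A) = (8/9)(8/9)(8/9)(8/9) = 0.6243; P(data | bowl B) = (10/12)(10/12)(10/12)(10/12) = 0.48225; P(data | bowl C) = (11/12)(11/12)(11/12)(11/12) = 0.70607; P(data | bowl D) = (2/5)(2/5)(2/5)(2/5) = 0.0256.
The prior-weighted likelihoods are 2/7 · 0.6243 = 0.17837, 3/14 · 0.48225 = 0.10334, 3/14 · 0.70607 = 0.1513, 2/7 · 0.0256 = 0.0073143; summing to 0.44032.
Hence P(bowl D | data) = (0.0073143) / (0.44032) = 0.016611.

0.017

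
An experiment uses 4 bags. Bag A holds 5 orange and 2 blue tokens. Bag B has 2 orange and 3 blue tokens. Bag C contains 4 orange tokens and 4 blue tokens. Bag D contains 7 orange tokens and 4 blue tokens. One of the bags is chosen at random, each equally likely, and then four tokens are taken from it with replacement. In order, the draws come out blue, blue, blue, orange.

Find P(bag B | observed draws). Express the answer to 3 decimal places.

0.440

For each hypothesis, P(data | H) works out to: P(data | bag A) = (2/7)(2/7)(2/7)(5/7) = 0.01666; P(data | bag B) = (3/5)(3/5)(3/5)(2/5) = 0.0864; P(data | bag C) = (4/8)(4/8)(4/8)(4/8) = 0.0625; P(data | bag D) = (4/11)(4/11)(4/11)(7/11) = 0.030599.
The prior-weighted likelihoods are 1/4 · 0.01666 = 0.0041649, 1/4 · 0.0864 = 0.0216, 1/4 · 0.0625 = 0.015625, 1/4 · 0.030599 = 0.0076498; these sum to 0.04904.
Therefore the posterior P(bag B | data) = (0.0216) / (0.04904) = 0.44046.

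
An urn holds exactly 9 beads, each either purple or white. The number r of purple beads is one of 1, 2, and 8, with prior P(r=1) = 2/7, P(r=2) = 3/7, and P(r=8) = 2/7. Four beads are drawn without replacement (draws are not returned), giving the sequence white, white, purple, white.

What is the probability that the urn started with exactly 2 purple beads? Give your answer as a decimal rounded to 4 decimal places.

0.6522

For each hypothesis, P(data | H) works out to: P(data | r = 1) = (8/9)(7/8)(1/7)(6/6) = 1/9; P(data | r = 2) = (7/9)(6/8)(2/7)(5/6) = 5/36; P(data | r = 8) = (1/9)(0/8) = 0.
Weighting by the prior gives 2/7 · 1/9 = 2/63, 3/7 · 5/36 = 5/84, 2/7 · 0 = 0; these sum to 23/252.
By Bayes' rule, P(r = 2 | data) = (5/84) / (23/252) = 15/23.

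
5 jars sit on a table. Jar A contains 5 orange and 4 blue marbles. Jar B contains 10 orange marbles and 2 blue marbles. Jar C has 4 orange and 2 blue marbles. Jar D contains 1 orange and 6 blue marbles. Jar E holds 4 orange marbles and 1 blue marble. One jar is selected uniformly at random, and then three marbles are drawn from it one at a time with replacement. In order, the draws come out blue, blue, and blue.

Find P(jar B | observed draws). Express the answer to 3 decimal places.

0.006

Under each hypothesis, the probability of the observed sequence is: P(data | jar A) = (4/9)(4/9)(4/9) = 0.087791; P(data | jar B) = (2/12)(2/12)(2/12) = 0.0046296; P(data | jar C) = (2/6)(2/6)(2/6) = 0.037037; P(data | jar D) = (6/7)(6/7)(6/7) = 0.62974; P(data | jar E) = (1/5)(1/5)(1/5) = 0.008.
Weighting by the prior gives 1/5 · 0.087791 = 0.017558, 1/5 · 0.0046296 = 0.00092593, 1/5 · 0.037037 = 0.0074074, 1/5 · 0.62974 = 0.12595, 1/5 · 0.008 = 0.0016; summing to 0.15344.
Therefore the posterior P(jar B | data) = (0.00092593) / (0.15344) = 0.0060345.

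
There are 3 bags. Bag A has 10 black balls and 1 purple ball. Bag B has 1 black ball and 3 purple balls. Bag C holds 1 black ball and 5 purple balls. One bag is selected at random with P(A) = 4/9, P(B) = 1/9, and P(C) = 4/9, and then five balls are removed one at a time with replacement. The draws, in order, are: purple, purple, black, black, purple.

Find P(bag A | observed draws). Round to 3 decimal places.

Compute the likelihood of the observed sequence for each case: P(data | bag A) = (1/11)(1/11)(10/11)(10/11)(1/11) = 0.00062092; P(data | bag B) = (3/4)(3/4)(1/4)(1/4)(3/4) = 0.026367; P(data | bag C) = (5/6)(5/6)(1/6)(1/6)(5/6) = 0.016075.
Multiplying each by its prior: 4/9 · 0.00062092 = 0.00027597, 1/9 · 0.026367 = 0.0029297, 4/9 · 0.016075 = 0.0071445; with total 0.01035.
Hence P(bag A | data) = (0.00027597) / (0.01035) = 0.026663.

0.027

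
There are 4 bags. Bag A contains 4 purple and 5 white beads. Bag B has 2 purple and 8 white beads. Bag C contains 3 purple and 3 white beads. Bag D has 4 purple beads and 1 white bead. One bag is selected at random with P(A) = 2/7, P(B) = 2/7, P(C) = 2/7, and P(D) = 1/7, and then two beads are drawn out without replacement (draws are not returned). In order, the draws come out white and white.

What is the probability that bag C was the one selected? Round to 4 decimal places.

For each hypothesis, P(data | H) works out to: P(data | bag A) = (5/9)(4/8) = 5/18; P(data | bag B) = (8/10)(7/9) = 28/45; P(data | bag C) = (3/6)(2/5) = 1/5; P(data | bag D) = (1/5)(0/4) = 0.
The prior-weighted likelihoods are 2/7 · 5/18 = 5/63, 2/7 · 28/45 = 8/45, 2/7 · 1/5 = 2/35, 1/7 · 0 = 0; with total 11/35.
Hence P(bag C | data) = (2/35) / (11/35) = 2/11.

0.1818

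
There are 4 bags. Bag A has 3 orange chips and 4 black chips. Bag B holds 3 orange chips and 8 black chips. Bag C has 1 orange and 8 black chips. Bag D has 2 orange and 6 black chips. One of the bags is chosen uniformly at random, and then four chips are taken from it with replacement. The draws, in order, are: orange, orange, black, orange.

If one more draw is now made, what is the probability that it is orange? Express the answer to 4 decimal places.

The likelihood of the observed sequence under each hypothesis: P(data | bag A) = (3/7)(3/7)(4/7)(3/7) = 0.044981; P(data | bag B) = (3/11)(3/11)(8/11)(3/11) = 0.014753; P(data | bag C) = (1/9)(1/9)(8/9)(1/9) = 0.0012193; P(data | bag D) = (2/8)(2/8)(6/8)(2/8) = 0.011719.
The prior-weighted likelihoods are 1/4 · 0.044981 = 0.011245, 1/4 · 0.014753 = 0.0036883, 1/4 · 0.0012193 = 0.00030483, 1/4 · 0.011719 = 0.0029297; summing to 0.018168.
Normalising, the posterior is P(bag A | data) = 0.61896, P(bag B | data) = 0.20301, P(bag C | data) = 0.016778, P(bag D | data) = 0.16125.
The predictive probability is P(orange next | data) = (3/7)(0.61896) + (3/11)(0.20301) + (1/9)(0.016778) + (1/4)(0.16125) = 0.36281.

0.3628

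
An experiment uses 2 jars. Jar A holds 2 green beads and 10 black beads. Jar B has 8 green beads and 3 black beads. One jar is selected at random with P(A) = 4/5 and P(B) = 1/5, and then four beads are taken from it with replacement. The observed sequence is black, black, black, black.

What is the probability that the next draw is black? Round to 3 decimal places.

0.832

The likelihood of the observed sequence under each hypothesis: P(data | jar A) = (10/12)(10/12)(10/12)(10/12) = 0.48225; P(data | jar B) = (3/11)(3/11)(3/11)(3/11) = 0.0055324.
Multiplying each by its prior: 4/5 · 0.48225 = 0.3858, 1/5 · 0.0055324 = 0.0011065; with total 0.38691.
Dividing through by the total gives posterior P(jar A | data) = 0.99714, P(jar B | data) = 0.0028598.
The predictive probability is P(black next | data) = (5/6)(0.99714) + (3/11)(0.0028598) = 0.83173.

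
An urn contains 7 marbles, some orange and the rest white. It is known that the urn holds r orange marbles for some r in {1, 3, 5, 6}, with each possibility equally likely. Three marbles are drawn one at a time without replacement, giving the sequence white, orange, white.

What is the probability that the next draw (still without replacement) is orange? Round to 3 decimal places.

0.368

The likelihood of the observed sequence under each hypothesis: P(data | r = 1) = (6/7)(1/6)(5/5) = 1/7; P(data | r = 3) = (4/7)(3/6)(3/5) = 6/35; P(data | r = 5) = (2/7)(5/6)(1/5) = 1/21; P(data | r = 6) = (1/7)(6/6)(0/5) = 0.
Weighting by the prior gives 1/4 · 1/7 = 1/28, 1/4 · 6/35 = 3/70, 1/4 · 1/21 = 1/84, 1/4 · 0 = 0; summing to 19/210.
Normalising, the posterior is P(r = 1 | data) = 15/38, P(r = 3 | data) = 9/19, P(r = 5 | data) = 5/38, P(r = 6 | data) = 0.
The predictive probability is P(orange next | data) = (0)(15/38) + (1/2)(9/19) + (1)(5/38) = 7/19.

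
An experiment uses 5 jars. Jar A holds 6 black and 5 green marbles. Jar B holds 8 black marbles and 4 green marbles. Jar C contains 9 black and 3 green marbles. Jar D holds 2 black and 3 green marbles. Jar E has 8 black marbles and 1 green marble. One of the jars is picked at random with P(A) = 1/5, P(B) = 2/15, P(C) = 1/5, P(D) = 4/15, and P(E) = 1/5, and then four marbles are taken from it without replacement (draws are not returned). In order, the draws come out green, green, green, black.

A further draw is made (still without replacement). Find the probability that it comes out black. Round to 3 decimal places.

Compute the likelihood of the observed sequence for each case: P(data | jar A) = (5/11)(4/10)(3/9)(6/8) = 0.045455; P(data | jar B) = (4/12)(3/11)(2/10)(8/9) = 0.016162; P(data | jar C) = (3/12)(2/11)(1/10)(9/9) = 0.0045455; P(data | jar D) = (3/5)(2/4)(1/3)(2/2) = 0.1; P(data | jar E) = (1/9)(0/8) = 0.
Multiplying each by its prior: 1/5 · 0.045455 = 0.0090909, 2/15 · 0.016162 = 0.0021549, 1/5 · 0.0045455 = 0.00090909, 4/15 · 0.1 = 0.026667, 1/5 · 0 = 0; summing to 0.038822.
Dividing through by the total gives posterior P(jar A | data) = 0.23417, P(jar B | data) = 0.055507, P(jar C | data) = 0.023417, P(jar D | data) = 0.6869, P(jar E | data) = 0.
So P(black next | data) = Σ P(black next | H) P(H | data) = (5/7)(0.23417) + (7/8)(0.055507) + (1)(0.023417) + (1)(0.6869) = 0.92616.

0.926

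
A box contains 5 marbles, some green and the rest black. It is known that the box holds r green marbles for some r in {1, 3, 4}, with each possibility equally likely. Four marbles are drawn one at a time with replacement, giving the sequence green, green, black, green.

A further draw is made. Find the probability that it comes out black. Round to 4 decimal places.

0.3082

Compute the likelihood of the observed sequence for each case: P(data | r = 1) = (1/5)(1/5)(4/5)(1/5) = 0.0064; P(data | r = 3) = (3/5)(3/5)(2/5)(3/5) = 0.0864; P(data | r = 4) = (4/5)(4/5)(1/5)(4/5) = 0.1024.
The prior-weighted likelihoods are 1/3 · 0.0064 = 0.0021333, 1/3 · 0.0864 = 0.0288, 1/3 · 0.1024 = 0.034133; these sum to 0.065067.
The posterior is then P(r = 1 | data) = 0.032787, P(r = 3 | data) = 0.44262, P(r = 4 | data) = 0.52459.
So P(black next | data) = Σ P(black next | H) P(H | data) = (4/5)(0.032787) + (2/5)(0.44262) + (1/5)(0.52459) = 0.3082.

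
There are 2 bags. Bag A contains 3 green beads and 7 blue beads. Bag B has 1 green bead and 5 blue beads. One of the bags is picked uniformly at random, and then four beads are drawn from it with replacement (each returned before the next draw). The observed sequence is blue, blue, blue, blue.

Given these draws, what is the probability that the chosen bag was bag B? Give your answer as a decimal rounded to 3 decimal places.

For each hypothesis, P(data | H) works out to: P(data | bag A) = (7/10)(7/10)(7/10)(7/10) = 0.2401; P(data | bag B) = (5/6)(5/6)(5/6)(5/6) = 0.48225.
Weighting by the prior gives 1/2 · 0.2401 = 0.12005, 1/2 · 0.48225 = 0.24113; these sum to 0.36118.
Therefore the posterior P(bag B | data) = (0.24113) / (0.36118) = 0.66761.

0.668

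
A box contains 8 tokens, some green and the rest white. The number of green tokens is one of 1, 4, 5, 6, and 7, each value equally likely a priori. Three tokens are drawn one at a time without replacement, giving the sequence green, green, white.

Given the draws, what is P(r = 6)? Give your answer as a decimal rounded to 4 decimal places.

0.2857

For each hypothesis, P(data | H) works out to: P(data | r = 1) = (1/8)(0/7) = 0; P(data | r = 4) = (4/8)(3/7)(4/6) = 1/7; P(data | r = 5) = (5/8)(4/7)(3/6) = 5/28; P(data | r = 6) = (6/8)(5/7)(2/6) = 5/28; P(data | r = 7) = (7/8)(6/7)(1/6) = 1/8.
Weighting by the prior gives 1/5 · 0 = 0, 1/5 · 1/7 = 1/35, 1/5 · 5/28 = 1/28, 1/5 · 5/28 = 1/28, 1/5 · 1/8 = 1/40; summing to 1/8.
So P(r = 6 | data) = (1/28) / (1/8) = 2/7.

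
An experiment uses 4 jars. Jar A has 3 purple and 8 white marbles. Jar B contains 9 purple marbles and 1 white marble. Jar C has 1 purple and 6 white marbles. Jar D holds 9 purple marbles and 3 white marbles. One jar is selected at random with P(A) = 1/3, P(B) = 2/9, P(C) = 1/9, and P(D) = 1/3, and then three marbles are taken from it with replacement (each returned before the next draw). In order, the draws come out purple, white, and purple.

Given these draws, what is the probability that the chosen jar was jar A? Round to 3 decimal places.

Compute the likelihood of the observed sequence for each case: P(data | jar A) = (3/11)(8/11)(3/11) = 0.054095; P(data | jar B) = (9/10)(1/10)(9/10) = 0.081; P(data | jar C) = (1/7)(6/7)(1/7) = 0.017493; P(data | jar D) = (9/12)(3/12)(9/12) = 0.14062.
The prior-weighted likelihoods are 1/3 · 0.054095 = 0.018032, 2/9 · 0.081 = 0.018, 1/9 · 0.017493 = 0.0019436, 1/3 · 0.14062 = 0.046875; with total 0.08485.
Therefore the posterior P(jar A | data) = (0.018032) / (0.08485) = 0.21251.

0.213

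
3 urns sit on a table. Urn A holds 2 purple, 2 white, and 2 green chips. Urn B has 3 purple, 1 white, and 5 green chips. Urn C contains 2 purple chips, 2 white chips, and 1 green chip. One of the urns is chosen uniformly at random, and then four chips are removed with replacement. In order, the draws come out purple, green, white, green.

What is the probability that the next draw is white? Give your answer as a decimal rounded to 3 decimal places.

The likelihood of the observed sequence under each hypothesis: P(data | urn A) = (2/6)(2/6)(2/6)(2/6) = 0.012346; P(data | urn B) = (3/9)(5/9)(1/9)(5/9) = 0.011431; P(data | urn C) = (2/5)(1/5)(2/5)(1/5) = 0.0064.
The prior-weighted likelihoods are 1/3 · 0.012346 = 0.0041152, 1/3 · 0.011431 = 0.0038104, 1/3 · 0.0064 = 0.0021333; these sum to 0.010059.
Dividing through by the total gives posterior P(urn A | data) = 0.40911, P(urn B | data) = 0.37881, P(urn C | data) = 0.21208.
The predictive probability is P(white next | data) = (1/3)(0.40911) + (1/9)(0.37881) + (2/5)(0.21208) = 0.26329.

0.263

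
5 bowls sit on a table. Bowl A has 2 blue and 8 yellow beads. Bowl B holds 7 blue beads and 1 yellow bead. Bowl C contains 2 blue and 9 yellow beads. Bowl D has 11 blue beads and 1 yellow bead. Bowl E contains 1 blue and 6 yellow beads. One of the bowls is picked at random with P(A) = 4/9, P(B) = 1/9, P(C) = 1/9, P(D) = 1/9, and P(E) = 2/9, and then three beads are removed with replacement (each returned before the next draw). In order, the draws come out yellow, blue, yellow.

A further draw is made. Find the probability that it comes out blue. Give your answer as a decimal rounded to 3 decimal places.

For each hypothesis, P(data | H) works out to: P(data | bowl A) = (8/10)(2/10)(8/10) = 0.128; P(data | bowl B) = (1/8)(7/8)(1/8) = 0.013672; P(data | bowl C) = (9/11)(2/11)(9/11) = 0.12171; P(data | bowl D) = (1/12)(11/12)(1/12) = 0.0063657; P(data | bowl E) = (6/7)(1/7)(6/7) = 0.10496.
The prior-weighted likelihoods are 4/9 · 0.128 = 0.056889, 1/9 · 0.013672 = 0.0015191, 1/9 · 0.12171 = 0.013524, 1/9 · 0.0063657 = 0.0007073, 2/9 · 0.10496 = 0.023324; these sum to 0.095963.
The posterior is then P(bowl A | data) = 0.59282, P(bowl B | data) = 0.01583, P(bowl C | data) = 0.14093, P(bowl D | data) = 0.0073706, P(bowl E | data) = 0.24305.
Averaging over the posterior, P(blue next | data) = (1/5)(0.59282) + (7/8)(0.01583) + (2/11)(0.14093) + (11/12)(0.0073706) + (1/7)(0.24305) = 0.19952.

0.200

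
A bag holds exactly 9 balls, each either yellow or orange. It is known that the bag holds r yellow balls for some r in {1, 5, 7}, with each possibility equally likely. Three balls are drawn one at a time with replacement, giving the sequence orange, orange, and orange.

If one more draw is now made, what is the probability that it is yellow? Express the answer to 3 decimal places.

Under each hypothesis, the probability of the observed sequence is: P(data | r = 1) = (8/9)(8/9)(8/9) = 0.70233; P(data | r = 5) = (4/9)(4/9)(4/9) = 0.087791; P(data | r = 7) = (2/9)(2/9)(2/9) = 0.010974.
Multiplying each by its prior: 1/3 · 0.70233 = 0.23411, 1/3 · 0.087791 = 0.029264, 1/3 · 0.010974 = 0.003658; summing to 0.26703.
The posterior is then P(r = 1 | data) = 0.87671, P(r = 5 | data) = 0.10959, P(r = 7 | data) = 0.013699.
The predictive probability is P(yellow next | data) = (1/9)(0.87671) + (5/9)(0.10959) + (7/9)(0.013699) = 0.16895.

0.169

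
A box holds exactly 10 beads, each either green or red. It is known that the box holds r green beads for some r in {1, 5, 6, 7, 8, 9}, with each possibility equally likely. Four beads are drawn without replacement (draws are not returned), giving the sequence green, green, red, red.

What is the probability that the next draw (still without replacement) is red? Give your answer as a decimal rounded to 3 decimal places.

0.322

Under each hypothesis, the probability of the observed sequence is: P(data | r = 1) = (1/10)(0/9) = 0; P(data | r = 5) = (5/10)(4/9)(5/8)(4/7) = 0.079365; P(data | r = 6) = (6/10)(5/9)(4/8)(3/7) = 0.071429; P(data | r = 7) = (7/10)(6/9)(3/8)(2/7) = 0.05; P(data | r = 8) = (8/10)(7/9)(2/8)(1/7) = 0.022222; P(data | r = 9) = (9/10)(8/9)(1/8)(0/7) = 0.
Multiplying each by its prior: 1/6 · 0 = 0, 1/6 · 0.079365 = 0.013228, 1/6 · 0.071429 = 0.011905, 1/6 · 0.05 = 0.0083333, 1/6 · 0.022222 = 0.0037037, 1/6 · 0 = 0; summing to 0.037169.
The posterior is then P(r = 1 | data) = 0, P(r = 5 | data) = 0.35587, P(r = 6 | data) = 0.32028, P(r = 7 | data) = 0.2242, P(r = 8 | data) = 0.099644, P(r = 9 | data) = 0.
So P(red next | data) = Σ P(red next | H) P(H | data) = (1/2)(0.35587) + (1/3)(0.32028) + (1/6)(0.2242) + (0)(0.099644) = 0.32206.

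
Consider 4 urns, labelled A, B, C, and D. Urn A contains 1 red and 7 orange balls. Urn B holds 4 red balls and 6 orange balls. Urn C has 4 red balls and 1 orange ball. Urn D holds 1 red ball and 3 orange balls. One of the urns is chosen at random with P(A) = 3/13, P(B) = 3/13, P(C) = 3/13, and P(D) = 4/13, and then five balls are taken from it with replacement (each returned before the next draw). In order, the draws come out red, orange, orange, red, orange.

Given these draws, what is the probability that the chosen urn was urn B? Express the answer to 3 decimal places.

0.405

Under each hypothesis, the probability of the observed sequence is: P(data | urn A) = (1/8)(7/8)(7/8)(1/8)(7/8) = 0.010468; P(data | urn B) = (4/10)(6/10)(6/10)(4/10)(6/10) = 0.03456; P(data | urn C) = (4/5)(1/5)(1/5)(4/5)(1/5) = 0.00512; P(data | urn D) = (1/4)(3/4)(3/4)(1/4)(3/4) = 0.026367.
The prior-weighted likelihoods are 3/13 · 0.010468 = 0.0024156, 3/13 · 0.03456 = 0.0079754, 3/13 · 0.00512 = 0.0011815, 4/13 · 0.026367 = 0.008113; these sum to 0.019685.
Hence P(urn B | data) = (0.0079754) / (0.019685) = 0.40514.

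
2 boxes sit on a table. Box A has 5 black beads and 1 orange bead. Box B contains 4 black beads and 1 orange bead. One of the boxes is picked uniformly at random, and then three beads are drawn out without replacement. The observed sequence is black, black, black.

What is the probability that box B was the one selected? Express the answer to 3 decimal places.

Under each hypothesis, the probability of the observed sequence is: P(data | box A) = (5/6)(4/5)(3/4) = 1/2; P(data | box B) = (4/5)(3/4)(2/3) = 2/5.
Multiplying each by its prior: 1/2 · 1/2 = 1/4, 1/2 · 2/5 = 1/5; these sum to 9/20.
So P(box B | data) = (1/5) / (9/20) = 4/9.

0.444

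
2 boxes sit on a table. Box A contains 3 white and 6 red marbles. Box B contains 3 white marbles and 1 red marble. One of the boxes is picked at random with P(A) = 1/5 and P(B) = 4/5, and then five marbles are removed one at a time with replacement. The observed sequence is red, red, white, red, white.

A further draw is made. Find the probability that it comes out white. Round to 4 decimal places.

0.5485

The likelihood of the observed sequence under each hypothesis: P(data | box A) = (6/9)(6/9)(3/9)(6/9)(3/9) = 0.032922; P(data | box B) = (1/4)(1/4)(3/4)(1/4)(3/4) = 0.0087891.
The prior-weighted likelihoods are 1/5 · 0.032922 = 0.0065844, 4/5 · 0.0087891 = 0.0070313; summing to 0.013616.
Normalising, the posterior is P(box A | data) = 0.48359, P(box B | data) = 0.51641.
So P(white next | data) = Σ P(white next | H) P(H | data) = (1/3)(0.48359) + (3/4)(0.51641) = 0.5485.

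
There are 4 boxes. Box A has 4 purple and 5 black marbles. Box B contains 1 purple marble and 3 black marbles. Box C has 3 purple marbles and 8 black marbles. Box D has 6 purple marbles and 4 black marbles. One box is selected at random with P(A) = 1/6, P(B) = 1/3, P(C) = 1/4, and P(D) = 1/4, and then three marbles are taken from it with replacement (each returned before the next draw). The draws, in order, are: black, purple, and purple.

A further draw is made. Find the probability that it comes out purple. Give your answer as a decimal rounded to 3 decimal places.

0.447

For each hypothesis, P(data | H) works out to: P(data | box A) = (5/9)(4/9)(4/9) = 0.10974; P(data | box B) = (3/4)(1/4)(1/4) = 0.046875; P(data | box C) = (8/11)(3/11)(3/11) = 0.054095; P(data | box D) = (4/10)(6/10)(6/10) = 0.144.
The prior-weighted likelihoods are 1/6 · 0.10974 = 0.01829, 1/3 · 0.046875 = 0.015625, 1/4 · 0.054095 = 0.013524, 1/4 · 0.144 = 0.036; with total 0.083439.
Dividing through by the total gives posterior P(box A | data) = 0.2192, P(box B | data) = 0.18726, P(box C | data) = 0.16208, P(box D | data) = 0.43146.
Averaging over the posterior, P(purple next | data) = (4/9)(0.2192) + (1/4)(0.18726) + (3/11)(0.16208) + (3/5)(0.43146) = 0.44732.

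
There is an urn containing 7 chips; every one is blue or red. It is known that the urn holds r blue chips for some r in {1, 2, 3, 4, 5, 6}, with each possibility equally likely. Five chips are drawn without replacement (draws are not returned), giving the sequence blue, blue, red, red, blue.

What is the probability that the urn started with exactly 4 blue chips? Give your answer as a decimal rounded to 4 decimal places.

Compute the likelihood of the observed sequence for each case: P(data | r = 1) = (1/7)(0/6) = 0; P(data | r = 2) = (2/7)(1/6)(5/5)(4/4)(0/3) = 0; P(data | r = 3) = (3/7)(2/6)(4/5)(3/4)(1/3) = 1/35; P(data | r = 4) = (4/7)(3/6)(3/5)(2/4)(2/3) = 2/35; P(data | r = 5) = (5/7)(4/6)(2/5)(1/4)(3/3) = 1/21; P(data | r = 6) = (6/7)(5/6)(1/5)(0/4) = 0.
Multiplying each by its prior: 1/6 · 0 = 0, 1/6 · 0 = 0, 1/6 · 1/35 = 1/210, 1/6 · 2/35 = 1/105, 1/6 · 1/21 = 1/126, 1/6 · 0 = 0; with total 1/45.
So P(r = 4 | data) = (1/105) / (1/45) = 3/7.

0.4286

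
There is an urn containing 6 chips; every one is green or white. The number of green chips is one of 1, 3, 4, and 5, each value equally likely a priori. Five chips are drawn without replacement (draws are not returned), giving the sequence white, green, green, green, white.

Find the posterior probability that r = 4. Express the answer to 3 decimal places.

For each hypothesis, P(data | H) works out to: P(data | r = 1) = (5/6)(1/5)(0/4) = 0; P(data | r = 3) = (3/6)(3/5)(2/4)(1/3)(2/2) = 1/20; P(data | r = 4) = (2/6)(4/5)(3/4)(2/3)(1/2) = 1/15; P(data | r = 5) = (1/6)(5/5)(4/4)(3/3)(0/2) = 0.
Weighting by the prior gives 1/4 · 0 = 0, 1/4 · 1/20 = 1/80, 1/4 · 1/15 = 1/60, 1/4 · 0 = 0; with total 7/240.
Therefore the posterior P(r = 4 | data) = (1/60) / (7/240) = 4/7.

0.571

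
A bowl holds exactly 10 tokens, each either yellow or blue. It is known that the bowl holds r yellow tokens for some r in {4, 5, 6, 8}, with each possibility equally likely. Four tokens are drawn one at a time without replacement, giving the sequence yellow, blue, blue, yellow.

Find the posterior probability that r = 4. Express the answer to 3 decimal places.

Compute the likelihood of the observed sequence for each case: P(data | r = 4) = (4/10)(6/9)(5/8)(3/7) = 1/14; P(data | r = 5) = (5/10)(5/9)(4/8)(4/7) = 5/63; P(data | r = 6) = (6/10)(4/9)(3/8)(5/7) = 1/14; P(data | r = 8) = (8/10)(2/9)(1/8)(7/7) = 1/45.
The prior-weighted likelihoods are 1/4 · 1/14 = 1/56, 1/4 · 5/63 = 5/252, 1/4 · 1/14 = 1/56, 1/4 · 1/45 = 1/180; with total 11/180.
Therefore the posterior P(r = 4 | data) = (1/56) / (11/180) = 45/154.

0.292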